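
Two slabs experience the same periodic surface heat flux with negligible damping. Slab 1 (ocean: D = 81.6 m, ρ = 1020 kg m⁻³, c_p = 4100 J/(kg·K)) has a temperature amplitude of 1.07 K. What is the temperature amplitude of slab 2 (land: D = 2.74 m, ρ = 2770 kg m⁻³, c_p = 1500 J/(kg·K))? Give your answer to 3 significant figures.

C_ocean = 3.41×10^8 J/(m²·K); C_land = 1.14×10^7 J/(m²·K).
A ∝ 1/C ⇒ A_land = A_ocean × C_ocean/C_land = 1.07 × 30.0 = 32.1 K.

32.1 K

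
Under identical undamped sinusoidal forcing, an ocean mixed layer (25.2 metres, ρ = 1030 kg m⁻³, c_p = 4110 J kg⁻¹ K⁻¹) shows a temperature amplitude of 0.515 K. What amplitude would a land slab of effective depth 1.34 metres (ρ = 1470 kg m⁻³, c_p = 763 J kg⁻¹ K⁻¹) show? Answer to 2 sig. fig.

C_ocean = 1.07×10^8 J/(m²·K); C_land = 1.50×10^6 J/(m²·K).
A ∝ 1/C ⇒ A_land = A_ocean × C_ocean/C_land = 0.515 × 71.0 = 36.6 K.

37 K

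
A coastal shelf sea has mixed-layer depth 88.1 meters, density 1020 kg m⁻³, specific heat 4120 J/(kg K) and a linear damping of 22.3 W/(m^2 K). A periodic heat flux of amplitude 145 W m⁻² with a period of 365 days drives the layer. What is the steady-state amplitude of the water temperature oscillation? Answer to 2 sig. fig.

1.9 K

Areal heat capacity C = ρ c_p D = 1020 × 4120 × 88.1 = 3.70×10^8 J/(m^2 K).
Angular frequency ω = 2π / T = 2π / 3.15×10^7 s = 1.99×10^-7 s⁻¹.
√((Cω)² + λ²) = √((73.8)² + 22.3²) = 77.1 W/(m²·K).
Amplitude A = F₀ / √((Cω)²+λ²) = 145 / 77.1 = 1.88 K.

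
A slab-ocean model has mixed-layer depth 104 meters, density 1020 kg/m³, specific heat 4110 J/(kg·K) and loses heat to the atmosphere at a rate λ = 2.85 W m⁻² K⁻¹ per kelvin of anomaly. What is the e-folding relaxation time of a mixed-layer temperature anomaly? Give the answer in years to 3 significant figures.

4.85 years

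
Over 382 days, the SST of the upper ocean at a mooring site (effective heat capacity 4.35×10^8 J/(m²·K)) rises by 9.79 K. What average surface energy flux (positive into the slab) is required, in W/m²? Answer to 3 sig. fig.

129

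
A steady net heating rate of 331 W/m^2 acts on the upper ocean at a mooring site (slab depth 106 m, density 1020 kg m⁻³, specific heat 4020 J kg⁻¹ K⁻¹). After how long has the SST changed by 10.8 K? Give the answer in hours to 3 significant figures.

3940 hours

Areal heat capacity C = ρ c_p D = 1020 × 4020 × 106 = 4.35×10^8 J m⁻² K⁻¹.
Time required: Δt = C ΔT / F = 4.35×10^8 × 10.8 / 331 = 1.42×10^7 s.
In hours: 1.42×10^7 s / (3600 s/hour) = 3940 hours.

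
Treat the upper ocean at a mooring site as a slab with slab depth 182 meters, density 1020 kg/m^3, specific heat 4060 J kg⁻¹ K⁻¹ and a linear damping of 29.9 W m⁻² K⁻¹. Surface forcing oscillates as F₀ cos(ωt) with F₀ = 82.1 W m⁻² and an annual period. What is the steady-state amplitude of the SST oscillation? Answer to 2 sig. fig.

0.54 K

Areal heat capacity C = ρ c_p D = 1020 × 4060 × 182 = 7.54×10^8 J/(m²·K).
Angular frequency ω = 2π / T = 2π / 3.15×10^7 s = 1.99×10^-7 s⁻¹.
√((Cω)² + λ²) = √((150)² + 29.9²) = 153 W/(m²·K).
Amplitude A = F₀ / √((Cω)²+λ²) = 82.1 / 153 = 0.536 K.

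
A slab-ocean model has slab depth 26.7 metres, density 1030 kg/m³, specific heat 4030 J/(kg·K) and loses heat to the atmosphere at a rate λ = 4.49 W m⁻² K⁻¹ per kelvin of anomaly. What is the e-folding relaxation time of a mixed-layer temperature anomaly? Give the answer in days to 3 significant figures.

286 days

Areal heat capacity C = ρ c_p D = 1030 × 4030 × 26.7 = 1.11×10^8 J/(m²·K).
Relaxation time τ = C / λ = 1.11×10^8 / 4.49 = 2.47×10^7 s.
In days: 2.47×10^7 s / (86400 s/day) = 286 days.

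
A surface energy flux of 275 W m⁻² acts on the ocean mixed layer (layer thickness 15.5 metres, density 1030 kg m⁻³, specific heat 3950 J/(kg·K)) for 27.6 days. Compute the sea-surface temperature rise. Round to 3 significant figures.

Areal heat capacity C = ρ c_p D = 1030 × 3950 × 15.5 = 6.31×10^7 J m⁻² K⁻¹.
Net heat input Q = F Δt = 275 × (27.6 days × 86400 s/day) = 6.56×10^8 J/m².
ΔT = Q / C = 6.56×10^8 / 6.31×10^7 = 10.4 K.

10.4 K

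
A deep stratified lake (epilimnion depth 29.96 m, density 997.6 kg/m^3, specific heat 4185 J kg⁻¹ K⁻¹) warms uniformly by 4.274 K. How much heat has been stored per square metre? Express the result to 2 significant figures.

5.3×10^8

Areal heat capacity C = ρ c_p D = 997.6 × 4185 × 29.96 = 1.25×10^8 J/(m²·K).
ΔQ = C ΔT = 1.25×10^8 × 4.274 = 5.35×10^8 J/m².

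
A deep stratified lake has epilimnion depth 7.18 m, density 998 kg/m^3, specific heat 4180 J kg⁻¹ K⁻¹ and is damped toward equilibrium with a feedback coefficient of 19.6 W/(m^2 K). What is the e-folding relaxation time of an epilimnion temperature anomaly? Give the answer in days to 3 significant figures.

Areal heat capacity C = ρ c_p D = 998 × 4180 × 7.18 = 3.00×10^7 J/(m^2 K).
Relaxation time τ = C / λ = 3.00×10^7 / 19.6 = 1.53×10^6 s.
In days: 1.53×10^6 s / (86400 s/day) = 17.7 days.

17.7 days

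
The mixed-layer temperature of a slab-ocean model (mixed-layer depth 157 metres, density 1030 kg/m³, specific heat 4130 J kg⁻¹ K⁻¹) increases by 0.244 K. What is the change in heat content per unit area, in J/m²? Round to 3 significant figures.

1.63×10^8

Areal heat capacity C = ρ c_p D = 1030 × 4130 × 157 = 6.68×10^8 J m⁻² K⁻¹.
ΔQ = C ΔT = 6.68×10^8 × 0.244 = 1.63×10^8 J/m².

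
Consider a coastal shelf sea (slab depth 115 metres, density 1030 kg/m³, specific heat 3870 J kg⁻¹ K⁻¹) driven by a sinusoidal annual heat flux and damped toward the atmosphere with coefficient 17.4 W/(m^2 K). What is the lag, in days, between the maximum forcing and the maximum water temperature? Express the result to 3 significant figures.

80.3 days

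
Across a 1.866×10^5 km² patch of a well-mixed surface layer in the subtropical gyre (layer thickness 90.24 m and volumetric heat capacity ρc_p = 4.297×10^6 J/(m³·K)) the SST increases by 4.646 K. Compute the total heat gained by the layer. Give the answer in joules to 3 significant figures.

3.36×10^20 J

Areal heat capacity C = ρc_p × D = 4.297×10^6 × 90.24 = 3.88×10^8 J/(m^2 K).
Heat per unit area: q = C ΔT = 3.88×10^8 × 4.646 = 1.80×10^9 J/m².
Total heat: Q = q × A = 1.80×10^9 × (1.866×10^5 × 10⁶ m²) = 3.36×10^20 J.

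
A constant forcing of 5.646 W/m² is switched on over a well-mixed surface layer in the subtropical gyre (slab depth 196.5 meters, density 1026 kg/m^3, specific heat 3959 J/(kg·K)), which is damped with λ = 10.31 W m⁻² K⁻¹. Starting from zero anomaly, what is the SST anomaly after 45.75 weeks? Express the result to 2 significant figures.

0.16 K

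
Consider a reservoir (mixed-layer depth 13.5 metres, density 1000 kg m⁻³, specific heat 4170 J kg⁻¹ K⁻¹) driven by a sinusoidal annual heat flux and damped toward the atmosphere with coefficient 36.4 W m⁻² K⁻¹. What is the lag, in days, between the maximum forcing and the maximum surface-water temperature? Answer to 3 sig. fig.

17.4 days

Areal heat capacity C = ρ c_p D = 1000 × 4170 × 13.5 = 5.63×10^7 J m⁻² K⁻¹.
ω = 2π / 3.15×10^7 s = 1.99×10^-7 s⁻¹.
Phase lag φ = arctan(Cω/λ) = arctan(11.2/36.4) = 0.299 rad.
Time lag = φ / ω = 0.299 / 1.99×10^-7 = 1.50×10^6 s = 17.4 days.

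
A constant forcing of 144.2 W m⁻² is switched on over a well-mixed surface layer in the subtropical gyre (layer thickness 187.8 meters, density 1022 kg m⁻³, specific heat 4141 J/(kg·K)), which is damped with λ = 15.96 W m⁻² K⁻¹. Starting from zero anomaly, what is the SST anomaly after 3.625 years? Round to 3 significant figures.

Areal heat capacity C = ρ c_p D = 1022 × 4141 × 187.8 = 7.95×10^8 J/(m^2 K).
τ = C / λ = 7.95×10^8 / 15.96 = 4.98×10^7 s.
Equilibrium anomaly ΔT_eq = F / λ = 144.2 / 15.96 = 9.04 K.
t = 3.625 years = 1.14×10^8 s, so t/τ = 2.30.
ΔT(t) = ΔT_eq (1 − e^(−t/τ)) = 9.04 × (1 − e^−2.30) = 8.13 K.

8.13 K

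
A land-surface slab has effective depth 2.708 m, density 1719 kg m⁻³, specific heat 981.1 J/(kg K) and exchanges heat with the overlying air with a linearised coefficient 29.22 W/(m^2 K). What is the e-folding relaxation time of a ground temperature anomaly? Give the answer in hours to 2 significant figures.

43 hours

Areal heat capacity C = ρ c_p D = 1719 × 981.1 × 2.708 = 4.57×10^6 J/(m²·K).
Relaxation time τ = C / λ = 4.57×10^6 / 29.22 = 1.56×10^5 s.
In hours: 1.56×10^5 s / (3600 s/hour) = 43.4 hours.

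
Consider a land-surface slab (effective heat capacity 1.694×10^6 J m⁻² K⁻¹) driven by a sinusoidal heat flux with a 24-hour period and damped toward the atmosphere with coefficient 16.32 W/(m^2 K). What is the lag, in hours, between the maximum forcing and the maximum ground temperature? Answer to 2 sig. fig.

Areal heat capacity C = 1.694×10^6 J m⁻² K⁻¹ (given).
ω = 2π / 86400 s = 7.27×10^-5 s⁻¹.
Phase lag φ = arctan(Cω/λ) = arctan(123/16.32) = 1.44 rad.
Time lag = φ / ω = 1.44 / 7.27×10^-5 = 19800 s = 5.50 hours.

5.5 hours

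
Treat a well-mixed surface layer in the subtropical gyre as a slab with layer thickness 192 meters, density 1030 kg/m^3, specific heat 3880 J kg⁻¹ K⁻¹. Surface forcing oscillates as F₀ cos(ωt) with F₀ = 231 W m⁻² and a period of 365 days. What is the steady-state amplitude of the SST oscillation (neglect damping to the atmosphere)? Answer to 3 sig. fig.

Areal heat capacity C = ρ c_p D = 1030 × 3880 × 192 = 7.67×10^8 J/(m^2 K).
Angular frequency ω = 2π / T = 2π / 3.15×10^7 s = 1.99×10^-7 s⁻¹.
Cω = 7.67×10^8 × 1.99×10^-7 = 153 W/(m²·K).
Amplitude A = F₀ / (Cω) = 231 / 153 = 1.51 K.

1.51 K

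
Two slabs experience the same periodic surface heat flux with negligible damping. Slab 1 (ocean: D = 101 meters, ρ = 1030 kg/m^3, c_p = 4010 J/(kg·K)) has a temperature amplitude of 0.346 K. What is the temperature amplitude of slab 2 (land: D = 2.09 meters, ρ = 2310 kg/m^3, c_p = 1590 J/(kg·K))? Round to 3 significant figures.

18.8 K

C_ocean = 4.17×10^8 J/(m²·K); C_land = 7.68×10^6 J/(m²·K).
A ∝ 1/C ⇒ A_land = A_ocean × C_ocean/C_land = 0.346 × 54.3 = 18.8 K.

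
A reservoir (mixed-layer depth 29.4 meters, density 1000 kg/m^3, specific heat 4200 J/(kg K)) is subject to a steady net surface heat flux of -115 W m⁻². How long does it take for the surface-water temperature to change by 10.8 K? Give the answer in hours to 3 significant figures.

Areal heat capacity C = ρ c_p D = 1000 × 4200 × 29.4 = 1.23×10^8 J/(m^2 K).
Time required: Δt = C ΔT / F = 1.23×10^8 × -10.8 / -115 = 1.16×10^7 s.
In hours: 1.16×10^7 s / (3600 s/hour) = 3220 hours.

3220 hours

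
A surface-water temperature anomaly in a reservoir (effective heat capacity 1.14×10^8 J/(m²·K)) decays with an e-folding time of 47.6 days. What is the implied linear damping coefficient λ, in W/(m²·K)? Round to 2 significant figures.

Areal heat capacity C = 1.14×10^8 J/(m²·K) (given).
τ = 47.6 days = 4.11×10^6 s.
λ = C / τ = 1.14×10^8 / 4.11×10^6 = 27.7 W/(m²·K).

28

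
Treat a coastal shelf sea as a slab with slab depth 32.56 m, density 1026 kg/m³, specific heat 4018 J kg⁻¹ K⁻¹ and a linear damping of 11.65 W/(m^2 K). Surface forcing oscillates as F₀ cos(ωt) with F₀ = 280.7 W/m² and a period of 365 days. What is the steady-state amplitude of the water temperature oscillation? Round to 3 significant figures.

Areal heat capacity C = ρ c_p D = 1026 × 4018 × 32.56 = 1.34×10^8 J/(m^2 K).
Angular frequency ω = 2π / T = 2π / 3.15×10^7 s = 1.99×10^-7 s⁻¹.
√((Cω)² + λ²) = √((26.7)² + 11.65²) = 29.2 W/(m²·K).
Amplitude A = F₀ / √((Cω)²+λ²) = 280.7 / 29.2 = 9.62 K.

9.62 K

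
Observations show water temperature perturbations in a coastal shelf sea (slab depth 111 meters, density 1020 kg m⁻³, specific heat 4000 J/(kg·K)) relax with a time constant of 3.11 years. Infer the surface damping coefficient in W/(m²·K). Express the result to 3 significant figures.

Areal heat capacity C = ρ c_p D = 1020 × 4000 × 111 = 4.53×10^8 J m⁻² K⁻¹.
τ = 3.11 years = 9.81×10^7 s.
λ = C / τ = 4.53×10^8 / 9.81×10^7 = 4.61 W/(m²·K).

4.61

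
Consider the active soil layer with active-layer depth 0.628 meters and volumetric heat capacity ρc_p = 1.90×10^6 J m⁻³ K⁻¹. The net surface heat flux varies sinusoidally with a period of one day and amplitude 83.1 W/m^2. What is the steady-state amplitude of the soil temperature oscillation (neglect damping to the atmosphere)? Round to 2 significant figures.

Areal heat capacity C = ρc_p × D = 1.90×10^6 × 0.628 = 1.19×10^6 J/(m^2 K).
Angular frequency ω = 2π / T = 2π / 86400 s = 7.27×10^-5 s⁻¹.
Cω = 1.19×10^6 × 7.27×10^-5 = 86.8 W/(m²·K).
Amplitude A = F₀ / (Cω) = 83.1 / 86.8 = 0.958 K.

0.96 K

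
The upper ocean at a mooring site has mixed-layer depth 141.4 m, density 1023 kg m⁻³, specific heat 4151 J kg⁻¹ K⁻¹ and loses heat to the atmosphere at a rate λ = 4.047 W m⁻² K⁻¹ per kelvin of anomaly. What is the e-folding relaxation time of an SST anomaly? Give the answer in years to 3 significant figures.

Areal heat capacity C = ρ c_p D = 1023 × 4151 × 141.4 = 6.00×10^8 J/(m^2 K).
Relaxation time τ = C / λ = 6.00×10^8 / 4.047 = 1.48×10^8 s.
In years: 1.48×10^8 s / (3.156×10^7 s/year) = 4.70 years.

4.70 years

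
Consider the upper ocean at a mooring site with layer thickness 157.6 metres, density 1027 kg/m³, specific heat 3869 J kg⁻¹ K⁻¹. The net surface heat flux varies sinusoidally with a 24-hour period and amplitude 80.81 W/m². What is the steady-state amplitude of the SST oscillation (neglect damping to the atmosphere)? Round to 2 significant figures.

Areal heat capacity C = ρ c_p D = 1027 × 3869 × 157.6 = 6.26×10^8 J/(m²·K).
Angular frequency ω = 2π / T = 2π / 86400 s = 7.27×10^-5 s⁻¹.
Cω = 6.26×10^8 × 7.27×10^-5 = 45500 W/(m²·K).
Amplitude A = F₀ / (Cω) = 80.81 / 45500 = 0.00177 K.

0.0018 K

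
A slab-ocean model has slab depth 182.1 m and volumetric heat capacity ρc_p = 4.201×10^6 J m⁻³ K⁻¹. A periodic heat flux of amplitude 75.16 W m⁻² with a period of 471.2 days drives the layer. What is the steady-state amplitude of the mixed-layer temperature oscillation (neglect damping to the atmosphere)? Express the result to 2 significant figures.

Areal heat capacity C = ρc_p × D = 4.201×10^6 × 182.1 = 7.65×10^8 J m⁻² K⁻¹.
Angular frequency ω = 2π / T = 2π / 4.07×10^7 s = 1.54×10^-7 s⁻¹.
Cω = 7.65×10^8 × 1.54×10^-7 = 118 W/(m²·K).
Amplitude A = F₀ / (Cω) = 75.16 / 118 = 0.637 K.

0.64 K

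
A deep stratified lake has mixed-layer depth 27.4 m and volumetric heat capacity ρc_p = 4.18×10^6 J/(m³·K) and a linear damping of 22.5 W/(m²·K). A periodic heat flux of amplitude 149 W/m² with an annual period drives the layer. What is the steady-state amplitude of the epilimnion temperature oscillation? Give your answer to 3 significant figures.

4.65 K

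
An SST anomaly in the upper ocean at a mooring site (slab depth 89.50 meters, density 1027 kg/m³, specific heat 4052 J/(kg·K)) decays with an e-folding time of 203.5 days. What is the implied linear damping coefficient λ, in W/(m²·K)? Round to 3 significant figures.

21.2

Areal heat capacity C = ρ c_p D = 1027 × 4052 × 89.50 = 3.72×10^8 J/(m²·K).
τ = 203.5 days = 1.76×10^7 s.
λ = C / τ = 3.72×10^8 / 1.76×10^7 = 21.2 W/(m²·K).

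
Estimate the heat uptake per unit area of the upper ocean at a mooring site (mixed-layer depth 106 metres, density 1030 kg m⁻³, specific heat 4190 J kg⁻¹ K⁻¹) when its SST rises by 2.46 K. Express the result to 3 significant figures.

1.13×10^9

Areal heat capacity C = ρ c_p D = 1030 × 4190 × 106 = 4.57×10^8 J m⁻² K⁻¹.
ΔQ = C ΔT = 4.57×10^8 × 2.46 = 1.13×10^9 J/m².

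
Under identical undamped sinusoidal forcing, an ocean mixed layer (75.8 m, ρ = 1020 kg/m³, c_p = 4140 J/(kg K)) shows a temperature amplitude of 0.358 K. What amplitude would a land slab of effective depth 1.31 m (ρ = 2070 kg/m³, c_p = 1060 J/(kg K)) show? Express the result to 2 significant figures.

40 K

C_ocean = 3.20×10^8 J/(m²·K); C_land = 2.87×10^6 J/(m²·K).
A ∝ 1/C ⇒ A_land = A_ocean × C_ocean/C_land = 0.358 × 111 = 39.9 K.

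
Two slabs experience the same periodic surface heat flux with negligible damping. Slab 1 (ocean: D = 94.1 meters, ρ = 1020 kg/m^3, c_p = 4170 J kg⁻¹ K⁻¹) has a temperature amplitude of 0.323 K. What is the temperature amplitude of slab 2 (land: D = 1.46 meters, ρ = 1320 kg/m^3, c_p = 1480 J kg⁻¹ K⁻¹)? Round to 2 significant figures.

C_ocean = 4.00×10^8 J/(m²·K); C_land = 2.85×10^6 J/(m²·K).
A ∝ 1/C ⇒ A_land = A_ocean × C_ocean/C_land = 0.323 × 140 = 45.3 K.

45 K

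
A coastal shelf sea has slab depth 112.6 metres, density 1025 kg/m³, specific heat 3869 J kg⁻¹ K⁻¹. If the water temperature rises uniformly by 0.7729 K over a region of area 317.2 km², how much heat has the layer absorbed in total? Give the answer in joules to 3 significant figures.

1.09×10^17 J

Areal heat capacity C = ρ c_p D = 1025 × 3869 × 112.6 = 4.47×10^8 J/(m^2 K).
Heat per unit area: q = C ΔT = 4.47×10^8 × 0.7729 = 3.45×10^8 J/m².
Total heat: Q = q × A = 3.45×10^8 × (317.2 × 10⁶ m²) = 1.09×10^17 J.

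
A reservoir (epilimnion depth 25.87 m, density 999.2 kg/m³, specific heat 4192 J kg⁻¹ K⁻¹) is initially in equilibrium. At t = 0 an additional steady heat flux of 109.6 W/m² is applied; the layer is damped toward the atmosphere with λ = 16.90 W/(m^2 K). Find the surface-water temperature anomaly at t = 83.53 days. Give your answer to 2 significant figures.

Areal heat capacity C = ρ c_p D = 999.2 × 4192 × 25.87 = 1.08×10^8 J/(m^2 K).
τ = C / λ = 1.08×10^8 / 16.90 = 6.41×10^6 s.
Equilibrium anomaly ΔT_eq = F / λ = 109.6 / 16.90 = 6.49 K.
t = 83.53 days = 7.22×10^6 s, so t/τ = 1.13.
ΔT(t) = ΔT_eq (1 − e^(−t/τ)) = 6.49 × (1 − e^−1.13) = 4.38 K.

4.4 K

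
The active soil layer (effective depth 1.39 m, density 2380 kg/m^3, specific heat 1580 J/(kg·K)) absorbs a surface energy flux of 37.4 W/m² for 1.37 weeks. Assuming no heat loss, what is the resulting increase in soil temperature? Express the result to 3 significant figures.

5.93 K

Areal heat capacity C = ρ c_p D = 2380 × 1580 × 1.39 = 5.23×10^6 J/(m^2 K).
Net heat input Q = F Δt = 37.4 × (1.37 weeks × 6.048×10^5 s/week) = 3.10×10^7 J/m².
ΔT = Q / C = 3.10×10^7 / 5.23×10^6 = 5.93 K.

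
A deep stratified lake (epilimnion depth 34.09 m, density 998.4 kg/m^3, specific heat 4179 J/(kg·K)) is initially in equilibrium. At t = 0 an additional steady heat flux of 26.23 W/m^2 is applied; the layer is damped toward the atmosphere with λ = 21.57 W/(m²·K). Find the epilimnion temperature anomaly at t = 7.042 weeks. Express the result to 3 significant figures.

0.579 K

Areal heat capacity C = ρ c_p D = 998.4 × 4179 × 34.09 = 1.42×10^8 J m⁻² K⁻¹.
τ = C / λ = 1.42×10^8 / 21.57 = 6.59×10^6 s.
Equilibrium anomaly ΔT_eq = F / λ = 26.23 / 21.57 = 1.22 K.
t = 7.042 weeks = 4.26×10^6 s, so t/τ = 0.646.
ΔT(t) = ΔT_eq (1 − e^(−t/τ)) = 1.22 × (1 − e^−0.646) = 0.579 K.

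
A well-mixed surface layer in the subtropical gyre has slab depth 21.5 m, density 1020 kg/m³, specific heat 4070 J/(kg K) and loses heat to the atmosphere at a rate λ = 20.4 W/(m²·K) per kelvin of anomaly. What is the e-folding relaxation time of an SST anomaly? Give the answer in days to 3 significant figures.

Areal heat capacity C = ρ c_p D = 1020 × 4070 × 21.5 = 8.93×10^7 J m⁻² K⁻¹.
Relaxation time τ = C / λ = 8.93×10^7 / 20.4 = 4.38×10^6 s.
In days: 4.38×10^6 s / (86400 s/day) = 50.6 days.

50.6 days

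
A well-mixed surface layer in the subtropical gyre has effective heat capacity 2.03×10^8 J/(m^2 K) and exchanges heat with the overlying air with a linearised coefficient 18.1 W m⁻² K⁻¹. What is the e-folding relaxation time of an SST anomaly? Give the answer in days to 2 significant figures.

130 days

Areal heat capacity C = 2.03×10^8 J/(m^2 K) (given).
Relaxation time τ = C / λ = 2.03×10^8 / 18.1 = 1.12×10^7 s.
In days: 1.12×10^7 s / (86400 s/day) = 130 days.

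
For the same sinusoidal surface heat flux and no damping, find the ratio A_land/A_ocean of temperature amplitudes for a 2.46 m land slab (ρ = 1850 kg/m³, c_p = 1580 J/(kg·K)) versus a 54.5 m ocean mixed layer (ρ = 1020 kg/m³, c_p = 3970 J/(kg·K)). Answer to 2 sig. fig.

31

C_ocean = 1020 × 3970 × 54.5 = 2.21×10^8 J/(m²·K).
C_land = 1850 × 1580 × 2.46 = 7.19×10^6 J/(m²·K).
Undamped amplitude ∝ 1/C, so A_land/A_ocean = C_ocean/C_land = 30.7.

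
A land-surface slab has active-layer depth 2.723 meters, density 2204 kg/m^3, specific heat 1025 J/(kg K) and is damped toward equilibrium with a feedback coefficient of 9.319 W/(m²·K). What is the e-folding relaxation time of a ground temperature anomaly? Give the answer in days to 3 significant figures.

Areal heat capacity C = ρ c_p D = 2204 × 1025 × 2.723 = 6.15×10^6 J m⁻² K⁻¹.
Relaxation time τ = C / λ = 6.15×10^6 / 9.319 = 6.60×10^5 s.
In days: 6.60×10^5 s / (86400 s/day) = 7.64 days.

7.64 days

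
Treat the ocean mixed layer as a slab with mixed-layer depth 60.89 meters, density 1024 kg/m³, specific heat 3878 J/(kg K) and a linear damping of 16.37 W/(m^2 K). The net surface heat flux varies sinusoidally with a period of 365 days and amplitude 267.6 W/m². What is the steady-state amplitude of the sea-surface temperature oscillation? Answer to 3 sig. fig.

Areal heat capacity C = ρ c_p D = 1024 × 3878 × 60.89 = 2.42×10^8 J/(m²·K).
Angular frequency ω = 2π / T = 2π / 3.15×10^7 s = 1.99×10^-7 s⁻¹.
√((Cω)² + λ²) = √((48.2)² + 16.37²) = 50.9 W/(m²·K).
Amplitude A = F₀ / √((Cω)²+λ²) = 267.6 / 50.9 = 5.26 K.

5.26 K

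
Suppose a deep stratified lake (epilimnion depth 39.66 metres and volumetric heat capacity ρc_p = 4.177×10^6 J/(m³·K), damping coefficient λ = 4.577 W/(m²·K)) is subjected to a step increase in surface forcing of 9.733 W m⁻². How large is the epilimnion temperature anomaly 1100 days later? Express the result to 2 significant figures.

Areal heat capacity C = ρc_p × D = 4.177×10^6 × 39.66 = 1.66×10^8 J m⁻² K⁻¹.
τ = C / λ = 1.66×10^8 / 4.577 = 3.62×10^7 s.
Equilibrium anomaly ΔT_eq = F / λ = 9.733 / 4.577 = 2.13 K.
t = 1100 days = 9.50×10^7 s, so t/τ = 2.63.
ΔT(t) = ΔT_eq (1 − e^(−t/τ)) = 2.13 × (1 − e^−2.63) = 1.97 K.

2.0 K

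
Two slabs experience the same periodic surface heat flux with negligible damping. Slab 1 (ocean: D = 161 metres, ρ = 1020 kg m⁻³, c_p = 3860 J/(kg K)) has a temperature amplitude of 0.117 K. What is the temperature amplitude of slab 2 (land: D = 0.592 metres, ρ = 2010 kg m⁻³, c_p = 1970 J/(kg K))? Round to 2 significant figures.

C_ocean = 6.34×10^8 J/(m²·K); C_land = 2.34×10^6 J/(m²·K).
A ∝ 1/C ⇒ A_land = A_ocean × C_ocean/C_land = 0.117 × 270 = 31.6 K.

32 K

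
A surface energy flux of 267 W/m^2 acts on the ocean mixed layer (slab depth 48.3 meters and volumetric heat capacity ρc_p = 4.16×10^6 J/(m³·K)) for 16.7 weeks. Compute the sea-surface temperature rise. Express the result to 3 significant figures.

13.4 K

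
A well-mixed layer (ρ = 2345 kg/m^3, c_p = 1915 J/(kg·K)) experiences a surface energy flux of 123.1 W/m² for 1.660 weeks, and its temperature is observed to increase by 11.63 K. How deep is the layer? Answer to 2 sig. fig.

Heat input Q = F Δt = 123.1 × 1.00×10^6 s = 1.24×10^8 J/m².
Required areal heat capacity C = Q / ΔT = 1.06×10^7 J/(m²·K).
Depth D = C / (ρ c_p) = 1.06×10^7 / (2345 × 1915) = 2.37 m.

2.4 m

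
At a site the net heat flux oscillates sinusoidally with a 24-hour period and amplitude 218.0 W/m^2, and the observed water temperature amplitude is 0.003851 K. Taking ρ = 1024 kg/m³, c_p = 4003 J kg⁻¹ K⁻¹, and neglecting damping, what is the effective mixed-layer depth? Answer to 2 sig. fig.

190 m

ω = 2π / 86400 s = 7.27×10^-5 s⁻¹.
Required C = F₀ / (A ω) = 218.0 / (0.003851 × 7.27×10^-5) = 7.78×10^8 J/(m²·K).
D = C / (ρ c_p) = 7.78×10^8 / (1024 × 4003) = 190 m.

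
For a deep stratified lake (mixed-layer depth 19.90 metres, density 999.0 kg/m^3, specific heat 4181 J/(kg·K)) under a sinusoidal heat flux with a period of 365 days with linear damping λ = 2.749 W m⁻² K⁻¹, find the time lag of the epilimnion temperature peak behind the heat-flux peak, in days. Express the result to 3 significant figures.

Areal heat capacity C = ρ c_p D = 999.0 × 4181 × 19.90 = 8.31×10^7 J/(m²·K).
ω = 2π / 3.15×10^7 s = 1.99×10^-7 s⁻¹.
Phase lag φ = arctan(Cω/λ) = arctan(16.6/2.749) = 1.41 rad.
Time lag = φ / ω = 1.41 / 1.99×10^-7 = 7.06×10^6 s = 81.7 days.

81.7 days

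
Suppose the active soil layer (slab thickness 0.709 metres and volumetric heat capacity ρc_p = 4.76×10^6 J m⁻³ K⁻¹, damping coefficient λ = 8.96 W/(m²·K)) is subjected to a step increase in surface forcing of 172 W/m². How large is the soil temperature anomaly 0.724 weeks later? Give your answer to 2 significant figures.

13 K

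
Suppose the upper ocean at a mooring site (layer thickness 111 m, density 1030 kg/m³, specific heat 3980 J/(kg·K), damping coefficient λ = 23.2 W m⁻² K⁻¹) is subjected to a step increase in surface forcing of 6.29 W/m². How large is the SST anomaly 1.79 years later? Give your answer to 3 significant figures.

Areal heat capacity C = ρ c_p D = 1030 × 3980 × 111 = 4.55×10^8 J m⁻² K⁻¹.
τ = C / λ = 4.55×10^8 / 23.2 = 1.96×10^7 s.
Equilibrium anomaly ΔT_eq = F / λ = 6.29 / 23.2 = 0.271 K.
t = 1.79 years = 5.65×10^7 s, so t/τ = 2.88.
ΔT(t) = ΔT_eq (1 − e^(−t/τ)) = 0.271 × (1 − e^−2.88) = 0.256 K.

0.256 K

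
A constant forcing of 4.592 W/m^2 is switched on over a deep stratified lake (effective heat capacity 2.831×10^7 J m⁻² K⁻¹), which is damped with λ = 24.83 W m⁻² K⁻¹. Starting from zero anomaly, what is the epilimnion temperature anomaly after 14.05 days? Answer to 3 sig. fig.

Areal heat capacity C = 2.831×10^7 J m⁻² K⁻¹ (given).
τ = C / λ = 2.83×10^7 / 24.83 = 1.14×10^6 s.
Equilibrium anomaly ΔT_eq = F / λ = 4.592 / 24.83 = 0.185 K.
t = 14.05 days = 1.21×10^6 s, so t/τ = 1.06.
ΔT(t) = ΔT_eq (1 − e^(−t/τ)) = 0.185 × (1 − e^−1.06) = 0.121 K.

0.121 K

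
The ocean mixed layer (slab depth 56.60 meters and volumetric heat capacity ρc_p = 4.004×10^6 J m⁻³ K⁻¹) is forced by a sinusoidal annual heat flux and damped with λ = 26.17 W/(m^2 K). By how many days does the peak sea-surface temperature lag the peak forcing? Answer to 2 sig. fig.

61 days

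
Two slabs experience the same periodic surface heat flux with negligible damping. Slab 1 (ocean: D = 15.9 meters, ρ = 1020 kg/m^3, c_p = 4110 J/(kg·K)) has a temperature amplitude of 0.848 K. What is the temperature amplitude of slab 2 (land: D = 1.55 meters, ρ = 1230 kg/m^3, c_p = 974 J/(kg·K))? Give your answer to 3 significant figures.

C_ocean = 6.67×10^7 J/(m²·K); C_land = 1.86×10^6 J/(m²·K).
A ∝ 1/C ⇒ A_land = A_ocean × C_ocean/C_land = 0.848 × 35.9 = 30.4 K.

30.4 K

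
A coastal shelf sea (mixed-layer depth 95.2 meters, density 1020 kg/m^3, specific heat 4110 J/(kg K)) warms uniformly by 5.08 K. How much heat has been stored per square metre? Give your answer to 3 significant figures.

Areal heat capacity C = ρ c_p D = 1020 × 4110 × 95.2 = 3.99×10^8 J m⁻² K⁻¹.
ΔQ = C ΔT = 3.99×10^8 × 5.08 = 2.03×10^9 J/m².

2.03×10^9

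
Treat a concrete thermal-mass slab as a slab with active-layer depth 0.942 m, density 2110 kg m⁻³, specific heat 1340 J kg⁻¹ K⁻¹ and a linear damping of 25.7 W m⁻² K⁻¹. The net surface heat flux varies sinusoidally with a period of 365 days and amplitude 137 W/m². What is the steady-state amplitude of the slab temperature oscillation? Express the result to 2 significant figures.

5.3 K

Areal heat capacity C = ρ c_p D = 2110 × 1340 × 0.942 = 2.66×10^6 J m⁻² K⁻¹.
Angular frequency ω = 2π / T = 2π / 3.15×10^7 s = 1.99×10^-7 s⁻¹.
√((Cω)² + λ²) = √((0.531)² + 25.7²) = 25.7 W/(m²·K).
Amplitude A = F₀ / √((Cω)²+λ²) = 137 / 25.7 = 5.33 K.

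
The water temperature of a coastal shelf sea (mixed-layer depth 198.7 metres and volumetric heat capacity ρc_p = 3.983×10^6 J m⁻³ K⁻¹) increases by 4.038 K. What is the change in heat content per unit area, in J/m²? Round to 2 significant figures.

3.2×10^9

Areal heat capacity C = ρc_p × D = 3.983×10^6 × 198.7 = 7.91×10^8 J m⁻² K⁻¹.
ΔQ = C ΔT = 7.91×10^8 × 4.038 = 3.20×10^9 J/m².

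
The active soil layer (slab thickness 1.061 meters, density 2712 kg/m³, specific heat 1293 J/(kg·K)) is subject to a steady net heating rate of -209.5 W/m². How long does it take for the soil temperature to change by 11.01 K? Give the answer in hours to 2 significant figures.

54 hours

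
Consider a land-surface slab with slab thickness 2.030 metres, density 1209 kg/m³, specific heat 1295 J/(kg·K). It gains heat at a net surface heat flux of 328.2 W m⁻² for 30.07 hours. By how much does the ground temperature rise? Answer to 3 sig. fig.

Areal heat capacity C = ρ c_p D = 1209 × 1295 × 2.030 = 3.18×10^6 J m⁻² K⁻¹.
Net heat input Q = F Δt = 328.2 × (30.07 hours × 3600 s/hour) = 3.55×10^7 J/m².
ΔT = Q / C = 3.55×10^7 / 3.18×10^6 = 11.2 K.

11.2 K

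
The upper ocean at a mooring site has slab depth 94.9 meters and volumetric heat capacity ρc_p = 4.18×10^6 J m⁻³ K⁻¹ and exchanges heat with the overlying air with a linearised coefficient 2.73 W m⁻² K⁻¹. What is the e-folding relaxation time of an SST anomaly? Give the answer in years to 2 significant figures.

Areal heat capacity C = ρc_p × D = 4.18×10^6 × 94.9 = 3.97×10^8 J m⁻² K⁻¹.
Relaxation time τ = C / λ = 3.97×10^8 / 2.73 = 1.45×10^8 s.
In years: 1.45×10^8 s / (3.156×10^7 s/year) = 4.60 years.

4.6 years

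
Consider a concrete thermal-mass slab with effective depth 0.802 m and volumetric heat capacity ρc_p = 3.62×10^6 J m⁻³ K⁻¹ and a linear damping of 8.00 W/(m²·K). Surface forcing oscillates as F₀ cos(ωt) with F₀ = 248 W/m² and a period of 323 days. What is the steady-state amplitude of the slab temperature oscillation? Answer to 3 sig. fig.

30.9 K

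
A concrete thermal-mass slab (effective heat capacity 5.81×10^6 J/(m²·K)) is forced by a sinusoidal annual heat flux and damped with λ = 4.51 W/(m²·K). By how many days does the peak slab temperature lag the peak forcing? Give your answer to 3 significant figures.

Areal heat capacity C = 5.81×10^6 J/(m²·K) (given).
ω = 2π / 3.15×10^7 s = 1.99×10^-7 s⁻¹.
Phase lag φ = arctan(Cω/λ) = arctan(1.16/4.51) = 0.251 rad.
Time lag = φ / ω = 0.251 / 1.99×10^-7 = 1.26×10^6 s = 14.6 days.

14.6 days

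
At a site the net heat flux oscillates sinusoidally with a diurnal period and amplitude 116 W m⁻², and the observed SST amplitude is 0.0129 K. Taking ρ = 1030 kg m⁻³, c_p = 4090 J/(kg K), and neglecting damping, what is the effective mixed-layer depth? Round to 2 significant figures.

29 m

ω = 2π / 86400 s = 7.27×10^-5 s⁻¹.
Required C = F₀ / (A ω) = 116 / (0.0129 × 7.27×10^-5) = 1.24×10^8 J/(m²·K).
D = C / (ρ c_p) = 1.24×10^8 / (1030 × 4090) = 29.4 m.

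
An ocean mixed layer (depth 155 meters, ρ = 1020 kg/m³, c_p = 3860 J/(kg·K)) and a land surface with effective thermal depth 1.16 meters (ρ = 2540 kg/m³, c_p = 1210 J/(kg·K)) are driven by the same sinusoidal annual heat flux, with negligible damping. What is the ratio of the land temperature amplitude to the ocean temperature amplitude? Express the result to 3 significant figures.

C_ocean = 1020 × 3860 × 155 = 6.10×10^8 J/(m²·K).
C_land = 2540 × 1210 × 1.16 = 3.57×10^6 J/(m²·K).
Undamped amplitude ∝ 1/C, so A_land/A_ocean = C_ocean/C_land = 171.

171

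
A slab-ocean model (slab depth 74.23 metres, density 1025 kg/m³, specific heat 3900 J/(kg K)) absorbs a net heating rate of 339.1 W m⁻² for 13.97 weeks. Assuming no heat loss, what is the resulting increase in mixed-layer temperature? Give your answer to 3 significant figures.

9.66 K

Areal heat capacity C = ρ c_p D = 1025 × 3900 × 74.23 = 2.97×10^8 J/(m^2 K).
Net heat input Q = F Δt = 339.1 × (13.97 weeks × 6.048×10^5 s/week) = 2.87×10^9 J/m².
ΔT = Q / C = 2.87×10^9 / 2.97×10^8 = 9.66 K.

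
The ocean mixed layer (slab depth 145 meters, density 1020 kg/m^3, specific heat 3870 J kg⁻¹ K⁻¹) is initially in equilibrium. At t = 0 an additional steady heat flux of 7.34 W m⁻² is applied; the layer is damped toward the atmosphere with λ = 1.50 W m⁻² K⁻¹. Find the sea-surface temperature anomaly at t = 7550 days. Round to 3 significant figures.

4.01 K

Areal heat capacity C = ρ c_p D = 1020 × 3870 × 145 = 5.72×10^8 J m⁻² K⁻¹.
τ = C / λ = 5.72×10^8 / 1.50 = 3.82×10^8 s.
Equilibrium anomaly ΔT_eq = F / λ = 7.34 / 1.50 = 4.89 K.
t = 7550 days = 6.52×10^8 s, so t/τ = 1.71.
ΔT(t) = ΔT_eq (1 − e^(−t/τ)) = 4.89 × (1 − e^−1.71) = 4.01 K.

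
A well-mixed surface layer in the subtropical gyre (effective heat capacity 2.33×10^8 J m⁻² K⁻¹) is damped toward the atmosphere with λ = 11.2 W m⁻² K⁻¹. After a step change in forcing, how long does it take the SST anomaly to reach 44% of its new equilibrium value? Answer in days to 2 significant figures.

Areal heat capacity C = 2.33×10^8 J m⁻² K⁻¹ (given).
τ = C / λ = 2.33×10^8 / 11.2 = 2.08×10^7 s.
Fraction reached: 1 − e^(−t/τ) = 0.44 ⇒ t = −τ ln(1 − 0.44) = τ × 0.580.
t = 1.21×10^7 s = 140 days.

140 days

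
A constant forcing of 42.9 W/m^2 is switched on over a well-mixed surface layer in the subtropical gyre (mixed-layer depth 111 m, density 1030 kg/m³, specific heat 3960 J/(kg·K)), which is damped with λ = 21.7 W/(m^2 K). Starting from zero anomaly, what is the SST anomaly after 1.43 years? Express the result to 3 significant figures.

1.75 K

Areal heat capacity C = ρ c_p D = 1030 × 3960 × 111 = 4.53×10^8 J/(m^2 K).
τ = C / λ = 4.53×10^8 / 21.7 = 2.09×10^7 s.
Equilibrium anomaly ΔT_eq = F / λ = 42.9 / 21.7 = 1.98 K.
t = 1.43 years = 4.51×10^7 s, so t/τ = 2.16.
ΔT(t) = ΔT_eq (1 − e^(−t/τ)) = 1.98 × (1 − e^−2.16) = 1.75 K.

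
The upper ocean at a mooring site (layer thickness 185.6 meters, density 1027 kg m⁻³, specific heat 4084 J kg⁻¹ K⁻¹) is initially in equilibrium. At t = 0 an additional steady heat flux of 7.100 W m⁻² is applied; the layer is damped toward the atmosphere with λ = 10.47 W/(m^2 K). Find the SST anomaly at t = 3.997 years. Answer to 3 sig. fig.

0.554 K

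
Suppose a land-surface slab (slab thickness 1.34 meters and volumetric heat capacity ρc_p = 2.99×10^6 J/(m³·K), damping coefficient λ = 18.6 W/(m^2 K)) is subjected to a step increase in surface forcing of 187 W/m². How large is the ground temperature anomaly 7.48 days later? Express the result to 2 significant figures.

9.6 K

Areal heat capacity C = ρc_p × D = 2.99×10^6 × 1.34 = 4.01×10^6 J m⁻² K⁻¹.
τ = C / λ = 4.01×10^6 / 18.6 = 2.15×10^5 s.
Equilibrium anomaly ΔT_eq = F / λ = 187 / 18.6 = 10.1 K.
t = 7.48 days = 6.46×10^5 s, so t/τ = 3.00.
ΔT(t) = ΔT_eq (1 − e^(−t/τ)) = 10.1 × (1 − e^−3.00) = 9.55 K.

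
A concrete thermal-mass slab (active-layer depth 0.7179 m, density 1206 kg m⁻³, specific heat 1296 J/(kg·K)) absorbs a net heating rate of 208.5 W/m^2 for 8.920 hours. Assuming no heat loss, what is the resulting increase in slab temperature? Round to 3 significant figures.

5.97 K

Areal heat capacity C = ρ c_p D = 1206 × 1296 × 0.7179 = 1.12×10^6 J m⁻² K⁻¹.
Net heat input Q = F Δt = 208.5 × (8.920 hours × 3600 s/hour) = 6.70×10^6 J/m².
ΔT = Q / C = 6.70×10^6 / 1.12×10^6 = 5.97 K.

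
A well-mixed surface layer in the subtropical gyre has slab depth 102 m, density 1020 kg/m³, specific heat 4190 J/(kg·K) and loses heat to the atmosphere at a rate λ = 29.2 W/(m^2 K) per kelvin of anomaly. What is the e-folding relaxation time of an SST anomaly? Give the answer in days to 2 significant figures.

170 days

Areal heat capacity C = ρ c_p D = 1020 × 4190 × 102 = 4.36×10^8 J/(m²·K).
Relaxation time τ = C / λ = 4.36×10^8 / 29.2 = 1.49×10^7 s.
In days: 1.49×10^7 s / (86400 s/day) = 173 days.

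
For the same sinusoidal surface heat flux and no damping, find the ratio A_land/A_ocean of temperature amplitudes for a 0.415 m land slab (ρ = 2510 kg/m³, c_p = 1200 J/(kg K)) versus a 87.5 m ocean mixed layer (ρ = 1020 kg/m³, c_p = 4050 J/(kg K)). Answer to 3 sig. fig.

C_ocean = 1020 × 4050 × 87.5 = 3.61×10^8 J/(m²·K).
C_land = 2510 × 1200 × 0.415 = 1.25×10^6 J/(m²·K).
Undamped amplitude ∝ 1/C, so A_land/A_ocean = C_ocean/C_land = 289.

289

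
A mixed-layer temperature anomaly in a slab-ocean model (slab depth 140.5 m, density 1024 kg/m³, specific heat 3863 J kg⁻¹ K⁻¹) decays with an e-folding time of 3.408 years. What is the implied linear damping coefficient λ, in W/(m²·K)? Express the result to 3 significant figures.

Areal heat capacity C = ρ c_p D = 1024 × 3863 × 140.5 = 5.56×10^8 J/(m²·K).
τ = 3.408 years = 1.08×10^8 s.
λ = C / τ = 5.56×10^8 / 1.08×10^8 = 5.17 W/(m²·K).

5.17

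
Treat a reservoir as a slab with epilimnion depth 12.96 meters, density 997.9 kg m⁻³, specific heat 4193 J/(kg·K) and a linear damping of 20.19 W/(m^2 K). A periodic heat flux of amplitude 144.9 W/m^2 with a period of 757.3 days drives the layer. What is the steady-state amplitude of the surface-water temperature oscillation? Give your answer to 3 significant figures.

Areal heat capacity C = ρ c_p D = 997.9 × 4193 × 12.96 = 5.42×10^7 J/(m^2 K).
Angular frequency ω = 2π / T = 2π / 6.54×10^7 s = 9.60×10^-8 s⁻¹.
√((Cω)² + λ²) = √((5.21)² + 20.19²) = 20.9 W/(m²·K).
Amplitude A = F₀ / √((Cω)²+λ²) = 144.9 / 20.9 = 6.95 K.

6.95 K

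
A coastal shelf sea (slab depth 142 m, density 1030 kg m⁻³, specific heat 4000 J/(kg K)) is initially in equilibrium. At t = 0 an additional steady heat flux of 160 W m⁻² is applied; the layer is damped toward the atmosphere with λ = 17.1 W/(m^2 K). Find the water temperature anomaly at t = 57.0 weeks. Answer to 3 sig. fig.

5.94 K

Areal heat capacity C = ρ c_p D = 1030 × 4000 × 142 = 5.85×10^8 J m⁻² K⁻¹.
τ = C / λ = 5.85×10^8 / 17.1 = 3.42×10^7 s.
Equilibrium anomaly ΔT_eq = F / λ = 160 / 17.1 = 9.36 K.
t = 57.0 weeks = 3.45×10^7 s, so t/τ = 1.01.
ΔT(t) = ΔT_eq (1 − e^(−t/τ)) = 9.36 × (1 − e^−1.01) = 5.94 K.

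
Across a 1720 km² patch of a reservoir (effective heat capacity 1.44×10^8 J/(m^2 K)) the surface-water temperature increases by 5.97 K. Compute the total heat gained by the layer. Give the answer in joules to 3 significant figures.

Areal heat capacity C = 1.44×10^8 J/(m^2 K) (given).
Heat per unit area: q = C ΔT = 1.44×10^8 × 5.97 = 8.60×10^8 J/m².
Total heat: Q = q × A = 8.60×10^8 × (1720 × 10⁶ m²) = 1.48×10^18 J.

1.48×10^18 J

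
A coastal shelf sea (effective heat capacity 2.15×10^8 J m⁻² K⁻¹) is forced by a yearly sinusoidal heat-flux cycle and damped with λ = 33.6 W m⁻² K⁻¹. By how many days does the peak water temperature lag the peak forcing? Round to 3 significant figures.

Areal heat capacity C = 2.15×10^8 J m⁻² K⁻¹ (given).
ω = 2π / 3.15×10^7 s = 1.99×10^-7 s⁻¹.
Phase lag φ = arctan(Cω/λ) = arctan(42.8/33.6) = 0.906 rad.
Time lag = φ / ω = 0.906 / 1.99×10^-7 = 4.55×10^6 s = 52.6 days.

52.6 days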